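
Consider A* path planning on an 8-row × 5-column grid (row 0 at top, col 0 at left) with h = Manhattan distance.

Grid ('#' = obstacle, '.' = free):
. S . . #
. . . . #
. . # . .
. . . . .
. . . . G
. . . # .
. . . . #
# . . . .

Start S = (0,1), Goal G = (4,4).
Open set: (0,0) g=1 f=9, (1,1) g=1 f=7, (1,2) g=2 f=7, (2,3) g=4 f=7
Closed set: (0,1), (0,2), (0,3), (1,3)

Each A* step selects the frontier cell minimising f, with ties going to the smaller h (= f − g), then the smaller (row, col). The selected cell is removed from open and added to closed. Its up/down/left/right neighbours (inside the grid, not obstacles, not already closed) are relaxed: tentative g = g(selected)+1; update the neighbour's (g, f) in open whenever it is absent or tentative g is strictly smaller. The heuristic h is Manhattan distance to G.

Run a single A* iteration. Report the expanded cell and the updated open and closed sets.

step 1: expand (2,3) (f=7, h=3) → closed; open now [(0,0) g=1 f=9, (1,1) g=1 f=7, (1,2) g=2 f=7, (2,4) g=5 f=7, (3,3) g=5 f=7]

expanded=(2,3); open=[(0,0) g=1 f=9, (1,1) g=1 f=7, (1,2) g=2 f=7, (2,4) g=5 f=7, (3,3) g=5 f=7]; closed=[(0,1), (0,2), (0,3), (1,3), (2,3)]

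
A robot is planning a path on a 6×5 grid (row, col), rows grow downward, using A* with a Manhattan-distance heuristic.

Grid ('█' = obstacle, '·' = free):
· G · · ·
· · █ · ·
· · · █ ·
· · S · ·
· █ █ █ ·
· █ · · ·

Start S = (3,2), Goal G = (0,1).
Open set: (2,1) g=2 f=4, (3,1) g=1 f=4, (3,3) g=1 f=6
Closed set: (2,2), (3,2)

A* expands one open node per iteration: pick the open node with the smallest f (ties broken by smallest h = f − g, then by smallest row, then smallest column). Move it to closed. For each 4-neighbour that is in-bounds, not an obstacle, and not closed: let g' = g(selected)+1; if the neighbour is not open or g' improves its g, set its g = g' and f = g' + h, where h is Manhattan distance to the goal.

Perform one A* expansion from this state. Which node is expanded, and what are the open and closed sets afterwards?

expanded=(2,1); open=[(1,1) g=3 f=4, (2,0) g=3 f=6, (3,1) g=1 f=4, (3,3) g=1 f=6]; closed=[(2,1), (2,2), (3,2)]

step 1: expand (2,1) (f=4, h=2) → closed; open now [(1,1) g=3 f=4, (2,0) g=3 f=6, (3,1) g=1 f=4, (3,3) g=1 f=6]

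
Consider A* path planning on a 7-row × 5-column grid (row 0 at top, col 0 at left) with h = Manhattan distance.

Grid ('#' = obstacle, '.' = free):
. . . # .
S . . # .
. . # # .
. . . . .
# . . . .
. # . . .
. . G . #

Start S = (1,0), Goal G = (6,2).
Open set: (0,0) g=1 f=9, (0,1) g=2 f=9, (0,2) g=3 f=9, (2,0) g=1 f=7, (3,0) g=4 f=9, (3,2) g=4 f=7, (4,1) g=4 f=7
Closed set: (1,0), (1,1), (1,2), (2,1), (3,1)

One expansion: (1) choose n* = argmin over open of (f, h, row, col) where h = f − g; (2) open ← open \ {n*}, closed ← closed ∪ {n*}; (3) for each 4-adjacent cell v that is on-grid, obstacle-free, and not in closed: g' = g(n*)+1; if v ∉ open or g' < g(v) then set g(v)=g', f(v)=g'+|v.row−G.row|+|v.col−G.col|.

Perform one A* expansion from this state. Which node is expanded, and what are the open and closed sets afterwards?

step 1: expand (3,2) (f=7, h=3) → closed; open now [(0,0) g=1 f=9, (0,1) g=2 f=9, (0,2) g=3 f=9, (2,0) g=1 f=7, (3,0) g=4 f=9, (3,3) g=5 f=9, (4,1) g=4 f=7, (4,2) g=5 f=7]

expanded=(3,2); open=[(0,0) g=1 f=9, (0,1) g=2 f=9, (0,2) g=3 f=9, (2,0) g=1 f=7, (3,0) g=4 f=9, (3,3) g=5 f=9, (4,1) g=4 f=7, (4,2) g=5 f=7]; closed=[(1,0), (1,1), (1,2), (2,1), (3,1), (3,2)]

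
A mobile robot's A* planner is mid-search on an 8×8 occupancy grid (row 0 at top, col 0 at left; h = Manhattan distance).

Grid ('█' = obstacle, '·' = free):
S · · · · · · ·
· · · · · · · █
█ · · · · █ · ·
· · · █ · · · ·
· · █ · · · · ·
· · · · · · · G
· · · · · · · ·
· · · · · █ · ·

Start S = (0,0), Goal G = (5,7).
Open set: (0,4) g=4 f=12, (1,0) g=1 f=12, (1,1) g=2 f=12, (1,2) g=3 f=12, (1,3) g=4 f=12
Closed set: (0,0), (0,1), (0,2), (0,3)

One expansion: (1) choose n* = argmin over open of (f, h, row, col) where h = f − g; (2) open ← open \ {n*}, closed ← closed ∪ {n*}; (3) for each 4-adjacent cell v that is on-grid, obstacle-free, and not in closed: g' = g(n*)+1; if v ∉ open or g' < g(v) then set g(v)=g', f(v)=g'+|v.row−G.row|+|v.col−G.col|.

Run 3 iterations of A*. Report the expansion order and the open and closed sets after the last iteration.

step 1: expand (0,4) (f=12, h=8) → closed; open now [(0,5) g=5 f=12, (1,0) g=1 f=12, (1,1) g=2 f=12, (1,2) g=3 f=12, (1,3) g=4 f=12, (1,4) g=5 f=12]
step 2: expand (0,5) (f=12, h=7) → closed; open now [(0,6) g=6 f=12, (1,0) g=1 f=12, (1,1) g=2 f=12, (1,2) g=3 f=12, (1,3) g=4 f=12, (1,4) g=5 f=12, (1,5) g=6 f=12]
step 3: expand (0,6) (f=12, h=6) → closed; open now [(0,7) g=7 f=12, (1,0) g=1 f=12, (1,1) g=2 f=12, (1,2) g=3 f=12, (1,3) g=4 f=12, (1,4) g=5 f=12, (1,5) g=6 f=12, (1,6) g=7 f=12]

order=[(0,4) → (0,5) → (0,6)]; open=[(0,7) g=7 f=12, (1,0) g=1 f=12, (1,1) g=2 f=12, (1,2) g=3 f=12, (1,3) g=4 f=12, (1,4) g=5 f=12, (1,5) g=6 f=12, (1,6) g=7 f=12]; closed=[(0,0), (0,1), (0,2), (0,3), (0,4), (0,5), (0,6)]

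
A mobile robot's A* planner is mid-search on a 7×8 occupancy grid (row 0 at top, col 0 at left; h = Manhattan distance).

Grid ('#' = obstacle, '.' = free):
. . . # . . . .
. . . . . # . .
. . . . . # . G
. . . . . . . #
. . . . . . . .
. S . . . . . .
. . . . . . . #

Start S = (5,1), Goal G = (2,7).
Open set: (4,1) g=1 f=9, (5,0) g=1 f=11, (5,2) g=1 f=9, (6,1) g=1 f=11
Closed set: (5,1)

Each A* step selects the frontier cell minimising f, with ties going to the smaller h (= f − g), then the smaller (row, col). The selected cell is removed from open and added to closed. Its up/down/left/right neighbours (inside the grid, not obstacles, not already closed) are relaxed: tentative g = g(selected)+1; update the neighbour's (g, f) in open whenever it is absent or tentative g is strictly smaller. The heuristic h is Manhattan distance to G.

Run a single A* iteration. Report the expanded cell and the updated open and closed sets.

expanded=(4,1); open=[(3,1) g=2 f=9, (4,0) g=2 f=11, (4,2) g=2 f=9, (5,0) g=1 f=11, (5,2) g=1 f=9, (6,1) g=1 f=11]; closed=[(4,1), (5,1)]

step 1: expand (4,1) (f=9, h=8) → closed; open now [(3,1) g=2 f=9, (4,0) g=2 f=11, (4,2) g=2 f=9, (5,0) g=1 f=11, (5,2) g=1 f=9, (6,1) g=1 f=11]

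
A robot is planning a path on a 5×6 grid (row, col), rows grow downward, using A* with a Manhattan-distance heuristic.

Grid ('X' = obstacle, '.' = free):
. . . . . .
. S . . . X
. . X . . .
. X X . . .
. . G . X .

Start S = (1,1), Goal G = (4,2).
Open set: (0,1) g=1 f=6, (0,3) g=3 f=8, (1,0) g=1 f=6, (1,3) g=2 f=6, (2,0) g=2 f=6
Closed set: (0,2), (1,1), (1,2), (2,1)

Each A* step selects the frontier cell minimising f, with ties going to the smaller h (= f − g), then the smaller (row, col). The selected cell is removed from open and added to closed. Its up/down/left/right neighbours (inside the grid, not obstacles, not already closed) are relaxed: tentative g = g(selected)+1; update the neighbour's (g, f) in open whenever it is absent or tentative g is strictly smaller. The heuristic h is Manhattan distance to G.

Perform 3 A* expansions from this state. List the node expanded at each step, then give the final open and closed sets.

order=[(1,3) → (2,3) → (3,3)]; open=[(0,1) g=1 f=6, (0,3) g=3 f=8, (1,0) g=1 f=6, (1,4) g=3 f=8, (2,0) g=2 f=6, (2,4) g=4 f=8, (3,4) g=5 f=8, (4,3) g=5 f=6]; closed=[(0,2), (1,1), (1,2), (1,3), (2,1), (2,3), (3,3)]

step 1: expand (1,3) (f=6, h=4) → closed; open now [(0,1) g=1 f=6, (0,3) g=3 f=8, (1,0) g=1 f=6, (1,4) g=3 f=8, (2,0) g=2 f=6, (2,3) g=3 f=6]
step 2: expand (2,3) (f=6, h=3) → closed; open now [(0,1) g=1 f=6, (0,3) g=3 f=8, (1,0) g=1 f=6, (1,4) g=3 f=8, (2,0) g=2 f=6, (2,4) g=4 f=8, (3,3) g=4 f=6]
step 3: expand (3,3) (f=6, h=2) → closed; open now [(0,1) g=1 f=6, (0,3) g=3 f=8, (1,0) g=1 f=6, (1,4) g=3 f=8, (2,0) g=2 f=6, (2,4) g=4 f=8, (3,4) g=5 f=8, (4,3) g=5 f=6]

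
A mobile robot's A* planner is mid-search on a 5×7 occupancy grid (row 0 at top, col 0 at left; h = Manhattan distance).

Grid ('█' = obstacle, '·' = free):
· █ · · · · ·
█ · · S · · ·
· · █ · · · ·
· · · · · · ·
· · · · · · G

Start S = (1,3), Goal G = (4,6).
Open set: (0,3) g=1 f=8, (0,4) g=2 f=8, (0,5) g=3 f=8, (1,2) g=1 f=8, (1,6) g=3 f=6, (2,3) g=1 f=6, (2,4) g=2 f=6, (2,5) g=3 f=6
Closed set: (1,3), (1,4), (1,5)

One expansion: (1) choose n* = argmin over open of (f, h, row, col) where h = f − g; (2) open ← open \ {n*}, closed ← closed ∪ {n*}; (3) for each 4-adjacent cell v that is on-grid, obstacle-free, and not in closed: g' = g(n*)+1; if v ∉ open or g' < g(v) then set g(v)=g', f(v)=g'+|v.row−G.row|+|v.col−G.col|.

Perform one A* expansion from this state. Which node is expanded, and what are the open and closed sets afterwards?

expanded=(1,6); open=[(0,3) g=1 f=8, (0,4) g=2 f=8, (0,5) g=3 f=8, (0,6) g=4 f=8, (1,2) g=1 f=8, (2,3) g=1 f=6, (2,4) g=2 f=6, (2,5) g=3 f=6, (2,6) g=4 f=6]; closed=[(1,3), (1,4), (1,5), (1,6)]

step 1: expand (1,6) (f=6, h=3) → closed; open now [(0,3) g=1 f=8, (0,4) g=2 f=8, (0,5) g=3 f=8, (0,6) g=4 f=8, (1,2) g=1 f=8, (2,3) g=1 f=6, (2,4) g=2 f=6, (2,5) g=3 f=6, (2,6) g=4 f=6]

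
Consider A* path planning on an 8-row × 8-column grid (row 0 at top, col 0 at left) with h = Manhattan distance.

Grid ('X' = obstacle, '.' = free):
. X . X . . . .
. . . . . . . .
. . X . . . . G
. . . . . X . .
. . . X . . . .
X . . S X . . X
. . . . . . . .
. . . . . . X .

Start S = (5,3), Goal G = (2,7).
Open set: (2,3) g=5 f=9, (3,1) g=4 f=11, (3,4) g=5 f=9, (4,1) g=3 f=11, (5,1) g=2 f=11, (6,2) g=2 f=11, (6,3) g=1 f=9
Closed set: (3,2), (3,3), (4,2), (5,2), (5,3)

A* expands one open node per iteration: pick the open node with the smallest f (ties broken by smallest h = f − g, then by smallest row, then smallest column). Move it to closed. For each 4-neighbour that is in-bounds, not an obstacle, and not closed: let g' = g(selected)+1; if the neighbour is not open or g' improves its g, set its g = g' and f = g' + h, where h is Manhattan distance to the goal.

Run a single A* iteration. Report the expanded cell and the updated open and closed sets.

expanded=(2,3); open=[(1,3) g=6 f=11, (2,4) g=6 f=9, (3,1) g=4 f=11, (3,4) g=5 f=9, (4,1) g=3 f=11, (5,1) g=2 f=11, (6,2) g=2 f=11, (6,3) g=1 f=9]; closed=[(2,3), (3,2), (3,3), (4,2), (5,2), (5,3)]

step 1: expand (2,3) (f=9, h=4) → closed; open now [(1,3) g=6 f=11, (2,4) g=6 f=9, (3,1) g=4 f=11, (3,4) g=5 f=9, (4,1) g=3 f=11, (5,1) g=2 f=11, (6,2) g=2 f=11, (6,3) g=1 f=9]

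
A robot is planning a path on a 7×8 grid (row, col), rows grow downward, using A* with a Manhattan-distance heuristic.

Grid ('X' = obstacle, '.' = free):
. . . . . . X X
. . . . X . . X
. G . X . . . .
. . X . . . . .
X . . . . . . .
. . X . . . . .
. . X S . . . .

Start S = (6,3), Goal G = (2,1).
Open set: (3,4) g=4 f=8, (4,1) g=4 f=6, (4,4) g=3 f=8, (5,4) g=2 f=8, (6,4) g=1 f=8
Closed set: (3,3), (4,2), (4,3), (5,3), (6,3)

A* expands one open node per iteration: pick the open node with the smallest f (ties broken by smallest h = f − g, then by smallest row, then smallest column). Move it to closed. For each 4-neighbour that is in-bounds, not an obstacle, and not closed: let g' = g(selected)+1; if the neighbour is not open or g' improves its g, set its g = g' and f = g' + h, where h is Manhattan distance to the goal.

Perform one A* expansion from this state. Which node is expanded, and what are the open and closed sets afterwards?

expanded=(4,1); open=[(3,1) g=5 f=6, (3,4) g=4 f=8, (4,4) g=3 f=8, (5,1) g=5 f=8, (5,4) g=2 f=8, (6,4) g=1 f=8]; closed=[(3,3), (4,1), (4,2), (4,3), (5,3), (6,3)]

step 1: expand (4,1) (f=6, h=2) → closed; open now [(3,1) g=5 f=6, (3,4) g=4 f=8, (4,4) g=3 f=8, (5,1) g=5 f=8, (5,4) g=2 f=8, (6,4) g=1 f=8]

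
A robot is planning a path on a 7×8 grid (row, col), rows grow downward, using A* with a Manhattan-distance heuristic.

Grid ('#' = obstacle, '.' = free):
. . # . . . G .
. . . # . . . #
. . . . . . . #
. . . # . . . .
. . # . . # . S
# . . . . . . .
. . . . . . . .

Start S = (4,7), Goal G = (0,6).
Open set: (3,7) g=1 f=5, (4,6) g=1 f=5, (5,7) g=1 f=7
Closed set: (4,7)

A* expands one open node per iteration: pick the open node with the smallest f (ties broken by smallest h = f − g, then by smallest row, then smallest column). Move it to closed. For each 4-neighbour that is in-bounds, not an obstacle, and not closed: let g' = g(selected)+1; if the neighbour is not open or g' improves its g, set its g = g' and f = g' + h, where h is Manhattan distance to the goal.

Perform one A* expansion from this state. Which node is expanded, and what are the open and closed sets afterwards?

expanded=(3,7); open=[(3,6) g=2 f=5, (4,6) g=1 f=5, (5,7) g=1 f=7]; closed=[(3,7), (4,7)]

step 1: expand (3,7) (f=5, h=4) → closed; open now [(3,6) g=2 f=5, (4,6) g=1 f=5, (5,7) g=1 f=7]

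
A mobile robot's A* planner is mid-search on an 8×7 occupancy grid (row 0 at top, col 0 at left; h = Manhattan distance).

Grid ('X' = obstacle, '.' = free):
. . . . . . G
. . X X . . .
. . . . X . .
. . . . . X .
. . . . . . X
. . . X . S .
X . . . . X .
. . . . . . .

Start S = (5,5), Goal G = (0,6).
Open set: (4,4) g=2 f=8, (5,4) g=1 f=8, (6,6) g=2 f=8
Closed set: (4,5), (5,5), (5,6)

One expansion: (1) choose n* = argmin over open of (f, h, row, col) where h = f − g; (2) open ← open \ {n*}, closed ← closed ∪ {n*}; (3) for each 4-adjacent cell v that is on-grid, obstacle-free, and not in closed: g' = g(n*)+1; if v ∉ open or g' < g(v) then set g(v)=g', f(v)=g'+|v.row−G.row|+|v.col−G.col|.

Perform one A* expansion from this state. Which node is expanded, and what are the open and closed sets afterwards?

step 1: expand (4,4) (f=8, h=6) → closed; open now [(3,4) g=3 f=8, (4,3) g=3 f=10, (5,4) g=1 f=8, (6,6) g=2 f=8]

expanded=(4,4); open=[(3,4) g=3 f=8, (4,3) g=3 f=10, (5,4) g=1 f=8, (6,6) g=2 f=8]; closed=[(4,4), (4,5), (5,5), (5,6)]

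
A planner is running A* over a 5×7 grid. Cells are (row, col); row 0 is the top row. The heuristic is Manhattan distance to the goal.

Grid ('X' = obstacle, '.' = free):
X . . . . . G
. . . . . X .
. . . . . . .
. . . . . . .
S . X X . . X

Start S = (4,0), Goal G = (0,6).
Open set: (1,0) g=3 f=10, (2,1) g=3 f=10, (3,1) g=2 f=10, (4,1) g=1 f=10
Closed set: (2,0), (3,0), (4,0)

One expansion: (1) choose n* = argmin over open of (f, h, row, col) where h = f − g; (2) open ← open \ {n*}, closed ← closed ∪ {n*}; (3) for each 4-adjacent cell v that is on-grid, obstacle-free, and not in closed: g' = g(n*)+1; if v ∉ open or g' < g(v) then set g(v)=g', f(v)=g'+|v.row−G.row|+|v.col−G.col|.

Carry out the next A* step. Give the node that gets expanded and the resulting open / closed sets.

step 1: expand (1,0) (f=10, h=7) → closed; open now [(1,1) g=4 f=10, (2,1) g=3 f=10, (3,1) g=2 f=10, (4,1) g=1 f=10]

expanded=(1,0); open=[(1,1) g=4 f=10, (2,1) g=3 f=10, (3,1) g=2 f=10, (4,1) g=1 f=10]; closed=[(1,0), (2,0), (3,0), (4,0)]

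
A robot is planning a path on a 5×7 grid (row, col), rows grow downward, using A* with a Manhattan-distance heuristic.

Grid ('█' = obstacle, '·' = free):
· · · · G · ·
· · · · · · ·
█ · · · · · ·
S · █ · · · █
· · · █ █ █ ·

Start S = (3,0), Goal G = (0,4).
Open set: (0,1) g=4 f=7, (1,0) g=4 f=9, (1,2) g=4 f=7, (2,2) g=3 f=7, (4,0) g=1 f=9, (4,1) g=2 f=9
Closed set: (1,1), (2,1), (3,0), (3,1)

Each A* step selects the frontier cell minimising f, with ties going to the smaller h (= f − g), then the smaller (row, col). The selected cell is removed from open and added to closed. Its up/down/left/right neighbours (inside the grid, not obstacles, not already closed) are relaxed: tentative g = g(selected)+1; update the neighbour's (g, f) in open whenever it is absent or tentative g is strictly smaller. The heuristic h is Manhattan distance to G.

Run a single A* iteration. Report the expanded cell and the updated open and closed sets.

expanded=(0,1); open=[(0,0) g=5 f=9, (0,2) g=5 f=7, (1,0) g=4 f=9, (1,2) g=4 f=7, (2,2) g=3 f=7, (4,0) g=1 f=9, (4,1) g=2 f=9]; closed=[(0,1), (1,1), (2,1), (3,0), (3,1)]

step 1: expand (0,1) (f=7, h=3) → closed; open now [(0,0) g=5 f=9, (0,2) g=5 f=7, (1,0) g=4 f=9, (1,2) g=4 f=7, (2,2) g=3 f=7, (4,0) g=1 f=9, (4,1) g=2 f=9]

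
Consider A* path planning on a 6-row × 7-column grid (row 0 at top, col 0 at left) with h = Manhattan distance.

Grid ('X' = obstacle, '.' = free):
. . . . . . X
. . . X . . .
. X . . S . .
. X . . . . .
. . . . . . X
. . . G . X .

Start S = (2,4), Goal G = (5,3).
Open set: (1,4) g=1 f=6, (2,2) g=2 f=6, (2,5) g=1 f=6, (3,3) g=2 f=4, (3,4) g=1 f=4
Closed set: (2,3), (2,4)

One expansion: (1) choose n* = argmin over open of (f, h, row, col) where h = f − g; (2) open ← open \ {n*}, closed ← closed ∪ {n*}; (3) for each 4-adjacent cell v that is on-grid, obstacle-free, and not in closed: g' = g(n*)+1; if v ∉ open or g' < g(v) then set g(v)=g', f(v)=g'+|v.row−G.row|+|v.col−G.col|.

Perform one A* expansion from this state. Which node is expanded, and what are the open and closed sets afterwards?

expanded=(3,3); open=[(1,4) g=1 f=6, (2,2) g=2 f=6, (2,5) g=1 f=6, (3,2) g=3 f=6, (3,4) g=1 f=4, (4,3) g=3 f=4]; closed=[(2,3), (2,4), (3,3)]

step 1: expand (3,3) (f=4, h=2) → closed; open now [(1,4) g=1 f=6, (2,2) g=2 f=6, (2,5) g=1 f=6, (3,2) g=3 f=6, (3,4) g=1 f=4, (4,3) g=3 f=4]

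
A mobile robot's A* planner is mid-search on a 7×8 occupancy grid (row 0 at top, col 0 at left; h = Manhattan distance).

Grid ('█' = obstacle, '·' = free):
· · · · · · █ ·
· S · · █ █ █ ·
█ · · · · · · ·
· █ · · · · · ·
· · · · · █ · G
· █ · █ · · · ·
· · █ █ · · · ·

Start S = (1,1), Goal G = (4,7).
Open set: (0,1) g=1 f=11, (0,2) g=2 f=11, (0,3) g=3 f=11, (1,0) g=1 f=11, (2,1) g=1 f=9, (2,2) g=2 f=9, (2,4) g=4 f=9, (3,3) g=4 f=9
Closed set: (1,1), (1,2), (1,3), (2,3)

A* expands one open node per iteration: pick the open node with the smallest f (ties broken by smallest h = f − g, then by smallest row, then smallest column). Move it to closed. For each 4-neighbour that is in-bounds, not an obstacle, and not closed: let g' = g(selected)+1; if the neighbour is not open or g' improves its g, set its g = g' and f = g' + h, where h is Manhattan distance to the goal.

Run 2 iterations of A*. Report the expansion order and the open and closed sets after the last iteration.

order=[(2,4) → (2,5)]; open=[(0,1) g=1 f=11, (0,2) g=2 f=11, (0,3) g=3 f=11, (1,0) g=1 f=11, (2,1) g=1 f=9, (2,2) g=2 f=9, (2,6) g=6 f=9, (3,3) g=4 f=9, (3,4) g=5 f=9, (3,5) g=6 f=9]; closed=[(1,1), (1,2), (1,3), (2,3), (2,4), (2,5)]

step 1: expand (2,4) (f=9, h=5) → closed; open now [(0,1) g=1 f=11, (0,2) g=2 f=11, (0,3) g=3 f=11, (1,0) g=1 f=11, (2,1) g=1 f=9, (2,2) g=2 f=9, (2,5) g=5 f=9, (3,3) g=4 f=9, (3,4) g=5 f=9]
step 2: expand (2,5) (f=9, h=4) → closed; open now [(0,1) g=1 f=11, (0,2) g=2 f=11, (0,3) g=3 f=11, (1,0) g=1 f=11, (2,1) g=1 f=9, (2,2) g=2 f=9, (2,6) g=6 f=9, (3,3) g=4 f=9, (3,4) g=5 f=9, (3,5) g=6 f=9]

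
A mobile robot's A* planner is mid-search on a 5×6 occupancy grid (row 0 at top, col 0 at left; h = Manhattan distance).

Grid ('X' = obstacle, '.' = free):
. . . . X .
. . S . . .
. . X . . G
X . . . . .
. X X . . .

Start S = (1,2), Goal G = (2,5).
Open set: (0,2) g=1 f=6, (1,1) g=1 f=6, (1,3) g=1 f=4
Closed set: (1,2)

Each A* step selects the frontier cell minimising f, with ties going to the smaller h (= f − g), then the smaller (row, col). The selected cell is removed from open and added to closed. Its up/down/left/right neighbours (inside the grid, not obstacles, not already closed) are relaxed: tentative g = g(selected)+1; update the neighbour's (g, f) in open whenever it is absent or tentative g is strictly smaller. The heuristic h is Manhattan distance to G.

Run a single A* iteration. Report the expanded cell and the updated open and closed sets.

step 1: expand (1,3) (f=4, h=3) → closed; open now [(0,2) g=1 f=6, (0,3) g=2 f=6, (1,1) g=1 f=6, (1,4) g=2 f=4, (2,3) g=2 f=4]

expanded=(1,3); open=[(0,2) g=1 f=6, (0,3) g=2 f=6, (1,1) g=1 f=6, (1,4) g=2 f=4, (2,3) g=2 f=4]; closed=[(1,2), (1,3)]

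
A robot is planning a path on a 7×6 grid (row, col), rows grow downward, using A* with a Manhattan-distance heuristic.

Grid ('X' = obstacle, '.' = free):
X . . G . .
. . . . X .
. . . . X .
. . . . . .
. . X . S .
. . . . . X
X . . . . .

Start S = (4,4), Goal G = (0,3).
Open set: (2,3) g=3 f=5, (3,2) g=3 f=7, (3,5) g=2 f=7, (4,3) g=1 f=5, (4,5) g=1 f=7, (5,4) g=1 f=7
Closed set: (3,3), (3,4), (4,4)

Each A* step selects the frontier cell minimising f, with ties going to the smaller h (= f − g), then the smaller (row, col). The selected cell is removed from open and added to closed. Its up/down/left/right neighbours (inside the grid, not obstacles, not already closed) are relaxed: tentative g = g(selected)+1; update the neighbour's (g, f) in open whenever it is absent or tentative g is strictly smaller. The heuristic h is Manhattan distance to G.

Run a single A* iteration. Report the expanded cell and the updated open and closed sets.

step 1: expand (2,3) (f=5, h=2) → closed; open now [(1,3) g=4 f=5, (2,2) g=4 f=7, (3,2) g=3 f=7, (3,5) g=2 f=7, (4,3) g=1 f=5, (4,5) g=1 f=7, (5,4) g=1 f=7]

expanded=(2,3); open=[(1,3) g=4 f=5, (2,2) g=4 f=7, (3,2) g=3 f=7, (3,5) g=2 f=7, (4,3) g=1 f=5, (4,5) g=1 f=7, (5,4) g=1 f=7]; closed=[(2,3), (3,3), (3,4), (4,4)]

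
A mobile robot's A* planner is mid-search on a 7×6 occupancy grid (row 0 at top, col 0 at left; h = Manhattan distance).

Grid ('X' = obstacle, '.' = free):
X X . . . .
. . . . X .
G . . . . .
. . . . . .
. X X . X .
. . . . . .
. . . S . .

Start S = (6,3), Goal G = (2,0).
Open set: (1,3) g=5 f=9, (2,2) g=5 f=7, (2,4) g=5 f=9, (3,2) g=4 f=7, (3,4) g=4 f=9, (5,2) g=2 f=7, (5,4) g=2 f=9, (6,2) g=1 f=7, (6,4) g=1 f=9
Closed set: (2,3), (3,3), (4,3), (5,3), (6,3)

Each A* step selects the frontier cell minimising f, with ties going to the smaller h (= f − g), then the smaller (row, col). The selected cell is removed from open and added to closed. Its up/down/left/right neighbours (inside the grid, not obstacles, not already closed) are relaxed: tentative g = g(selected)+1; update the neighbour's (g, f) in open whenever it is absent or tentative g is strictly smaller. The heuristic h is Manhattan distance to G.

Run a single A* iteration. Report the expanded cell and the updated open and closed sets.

expanded=(2,2); open=[(1,2) g=6 f=9, (1,3) g=5 f=9, (2,1) g=6 f=7, (2,4) g=5 f=9, (3,2) g=4 f=7, (3,4) g=4 f=9, (5,2) g=2 f=7, (5,4) g=2 f=9, (6,2) g=1 f=7, (6,4) g=1 f=9]; closed=[(2,2), (2,3), (3,3), (4,3), (5,3), (6,3)]

step 1: expand (2,2) (f=7, h=2) → closed; open now [(1,2) g=6 f=9, (1,3) g=5 f=9, (2,1) g=6 f=7, (2,4) g=5 f=9, (3,2) g=4 f=7, (3,4) g=4 f=9, (5,2) g=2 f=7, (5,4) g=2 f=9, (6,2) g=1 f=7, (6,4) g=1 f=9]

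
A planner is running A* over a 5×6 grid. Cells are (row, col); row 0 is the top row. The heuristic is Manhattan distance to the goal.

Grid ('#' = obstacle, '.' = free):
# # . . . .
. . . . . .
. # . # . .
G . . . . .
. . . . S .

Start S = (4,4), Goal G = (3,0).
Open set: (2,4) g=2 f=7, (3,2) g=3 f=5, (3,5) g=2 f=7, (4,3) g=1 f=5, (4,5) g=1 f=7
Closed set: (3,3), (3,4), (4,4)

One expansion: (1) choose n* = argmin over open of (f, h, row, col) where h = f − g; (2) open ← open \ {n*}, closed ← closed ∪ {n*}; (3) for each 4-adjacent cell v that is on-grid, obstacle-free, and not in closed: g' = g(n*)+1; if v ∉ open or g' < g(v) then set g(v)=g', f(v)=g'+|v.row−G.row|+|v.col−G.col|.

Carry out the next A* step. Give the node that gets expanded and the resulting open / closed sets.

expanded=(3,2); open=[(2,2) g=4 f=7, (2,4) g=2 f=7, (3,1) g=4 f=5, (3,5) g=2 f=7, (4,2) g=4 f=7, (4,3) g=1 f=5, (4,5) g=1 f=7]; closed=[(3,2), (3,3), (3,4), (4,4)]

step 1: expand (3,2) (f=5, h=2) → closed; open now [(2,2) g=4 f=7, (2,4) g=2 f=7, (3,1) g=4 f=5, (3,5) g=2 f=7, (4,2) g=4 f=7, (4,3) g=1 f=5, (4,5) g=1 f=7]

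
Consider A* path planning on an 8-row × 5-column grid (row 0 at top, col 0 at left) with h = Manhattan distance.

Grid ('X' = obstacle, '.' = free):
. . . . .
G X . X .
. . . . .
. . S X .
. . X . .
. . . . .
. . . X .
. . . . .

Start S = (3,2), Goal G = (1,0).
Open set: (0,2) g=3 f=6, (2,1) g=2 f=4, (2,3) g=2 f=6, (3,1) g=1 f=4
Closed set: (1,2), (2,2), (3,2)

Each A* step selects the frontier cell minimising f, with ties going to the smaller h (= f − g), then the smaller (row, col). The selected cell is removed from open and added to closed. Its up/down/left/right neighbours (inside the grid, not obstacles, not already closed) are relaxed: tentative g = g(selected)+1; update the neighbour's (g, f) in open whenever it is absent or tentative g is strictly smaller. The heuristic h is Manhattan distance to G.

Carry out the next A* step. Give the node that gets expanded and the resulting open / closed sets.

expanded=(2,1); open=[(0,2) g=3 f=6, (2,0) g=3 f=4, (2,3) g=2 f=6, (3,1) g=1 f=4]; closed=[(1,2), (2,1), (2,2), (3,2)]

step 1: expand (2,1) (f=4, h=2) → closed; open now [(0,2) g=3 f=6, (2,0) g=3 f=4, (2,3) g=2 f=6, (3,1) g=1 f=4]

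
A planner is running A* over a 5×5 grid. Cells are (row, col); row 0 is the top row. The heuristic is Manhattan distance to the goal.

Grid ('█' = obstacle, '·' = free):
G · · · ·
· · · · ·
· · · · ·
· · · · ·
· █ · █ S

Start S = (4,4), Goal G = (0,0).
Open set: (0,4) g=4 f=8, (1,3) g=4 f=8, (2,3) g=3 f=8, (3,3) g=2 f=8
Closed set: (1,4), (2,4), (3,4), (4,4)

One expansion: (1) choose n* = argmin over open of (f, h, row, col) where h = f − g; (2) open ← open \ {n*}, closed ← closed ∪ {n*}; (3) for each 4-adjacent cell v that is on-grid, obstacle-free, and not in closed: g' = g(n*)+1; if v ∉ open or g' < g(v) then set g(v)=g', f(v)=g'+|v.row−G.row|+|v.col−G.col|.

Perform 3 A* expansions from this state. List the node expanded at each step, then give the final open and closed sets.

step 1: expand (0,4) (f=8, h=4) → closed; open now [(0,3) g=5 f=8, (1,3) g=4 f=8, (2,3) g=3 f=8, (3,3) g=2 f=8]
step 2: expand (0,3) (f=8, h=3) → closed; open now [(0,2) g=6 f=8, (1,3) g=4 f=8, (2,3) g=3 f=8, (3,3) g=2 f=8]
step 3: expand (0,2) (f=8, h=2) → closed; open now [(0,1) g=7 f=8, (1,2) g=7 f=10, (1,3) g=4 f=8, (2,3) g=3 f=8, (3,3) g=2 f=8]

order=[(0,4) → (0,3) → (0,2)]; open=[(0,1) g=7 f=8, (1,2) g=7 f=10, (1,3) g=4 f=8, (2,3) g=3 f=8, (3,3) g=2 f=8]; closed=[(0,2), (0,3), (0,4), (1,4), (2,4), (3,4), (4,4)]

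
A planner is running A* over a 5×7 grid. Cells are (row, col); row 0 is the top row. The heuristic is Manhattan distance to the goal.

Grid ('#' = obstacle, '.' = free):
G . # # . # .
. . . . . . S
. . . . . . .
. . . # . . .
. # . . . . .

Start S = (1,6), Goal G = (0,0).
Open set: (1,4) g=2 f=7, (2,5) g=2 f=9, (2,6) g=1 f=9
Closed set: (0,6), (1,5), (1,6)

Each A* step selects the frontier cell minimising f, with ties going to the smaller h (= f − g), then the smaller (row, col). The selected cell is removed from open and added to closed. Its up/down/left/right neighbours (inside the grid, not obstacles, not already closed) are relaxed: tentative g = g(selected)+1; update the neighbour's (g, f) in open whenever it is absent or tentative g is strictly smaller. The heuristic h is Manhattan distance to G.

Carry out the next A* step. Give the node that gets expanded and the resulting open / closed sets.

step 1: expand (1,4) (f=7, h=5) → closed; open now [(0,4) g=3 f=7, (1,3) g=3 f=7, (2,4) g=3 f=9, (2,5) g=2 f=9, (2,6) g=1 f=9]

expanded=(1,4); open=[(0,4) g=3 f=7, (1,3) g=3 f=7, (2,4) g=3 f=9, (2,5) g=2 f=9, (2,6) g=1 f=9]; closed=[(0,6), (1,4), (1,5), (1,6)]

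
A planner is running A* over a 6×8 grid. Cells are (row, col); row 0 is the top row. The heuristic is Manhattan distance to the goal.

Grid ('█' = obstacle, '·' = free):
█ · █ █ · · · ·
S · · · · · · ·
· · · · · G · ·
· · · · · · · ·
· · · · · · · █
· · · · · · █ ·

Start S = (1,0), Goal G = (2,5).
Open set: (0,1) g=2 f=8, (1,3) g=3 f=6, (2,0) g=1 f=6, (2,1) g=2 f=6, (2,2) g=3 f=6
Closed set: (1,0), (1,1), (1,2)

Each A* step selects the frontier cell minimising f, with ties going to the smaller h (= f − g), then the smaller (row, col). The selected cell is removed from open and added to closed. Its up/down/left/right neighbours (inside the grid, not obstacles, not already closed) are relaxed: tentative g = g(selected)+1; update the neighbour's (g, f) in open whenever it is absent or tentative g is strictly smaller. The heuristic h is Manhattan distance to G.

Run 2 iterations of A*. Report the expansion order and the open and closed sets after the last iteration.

step 1: expand (1,3) (f=6, h=3) → closed; open now [(0,1) g=2 f=8, (1,4) g=4 f=6, (2,0) g=1 f=6, (2,1) g=2 f=6, (2,2) g=3 f=6, (2,3) g=4 f=6]
step 2: expand (1,4) (f=6, h=2) → closed; open now [(0,1) g=2 f=8, (0,4) g=5 f=8, (1,5) g=5 f=6, (2,0) g=1 f=6, (2,1) g=2 f=6, (2,2) g=3 f=6, (2,3) g=4 f=6, (2,4) g=5 f=6]

order=[(1,3) → (1,4)]; open=[(0,1) g=2 f=8, (0,4) g=5 f=8, (1,5) g=5 f=6, (2,0) g=1 f=6, (2,1) g=2 f=6, (2,2) g=3 f=6, (2,3) g=4 f=6, (2,4) g=5 f=6]; closed=[(1,0), (1,1), (1,2), (1,3), (1,4)]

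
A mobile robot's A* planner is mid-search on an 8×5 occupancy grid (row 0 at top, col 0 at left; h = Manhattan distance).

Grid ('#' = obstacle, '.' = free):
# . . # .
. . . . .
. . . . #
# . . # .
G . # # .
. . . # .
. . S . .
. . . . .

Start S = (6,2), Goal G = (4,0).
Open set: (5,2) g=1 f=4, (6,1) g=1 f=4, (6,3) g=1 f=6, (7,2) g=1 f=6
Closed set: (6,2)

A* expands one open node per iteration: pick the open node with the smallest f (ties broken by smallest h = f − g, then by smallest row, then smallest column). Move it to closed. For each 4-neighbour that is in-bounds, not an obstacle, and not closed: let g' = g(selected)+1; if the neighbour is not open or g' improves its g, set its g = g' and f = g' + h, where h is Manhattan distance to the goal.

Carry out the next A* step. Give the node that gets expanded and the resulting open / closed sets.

expanded=(5,2); open=[(5,1) g=2 f=4, (6,1) g=1 f=4, (6,3) g=1 f=6, (7,2) g=1 f=6]; closed=[(5,2), (6,2)]

step 1: expand (5,2) (f=4, h=3) → closed; open now [(5,1) g=2 f=4, (6,1) g=1 f=4, (6,3) g=1 f=6, (7,2) g=1 f=6]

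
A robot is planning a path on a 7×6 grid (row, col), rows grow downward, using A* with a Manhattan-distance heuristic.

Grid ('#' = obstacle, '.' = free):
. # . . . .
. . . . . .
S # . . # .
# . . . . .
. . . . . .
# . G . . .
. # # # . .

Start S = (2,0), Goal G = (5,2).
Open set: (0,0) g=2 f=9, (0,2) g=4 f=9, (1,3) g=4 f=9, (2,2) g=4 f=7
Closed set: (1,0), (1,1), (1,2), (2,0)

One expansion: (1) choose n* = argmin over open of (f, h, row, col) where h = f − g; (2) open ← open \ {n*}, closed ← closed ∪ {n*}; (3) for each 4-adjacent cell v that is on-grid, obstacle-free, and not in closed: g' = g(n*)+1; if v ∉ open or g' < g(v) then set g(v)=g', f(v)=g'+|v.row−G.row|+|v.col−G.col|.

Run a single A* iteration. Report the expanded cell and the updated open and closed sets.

expanded=(2,2); open=[(0,0) g=2 f=9, (0,2) g=4 f=9, (1,3) g=4 f=9, (2,3) g=5 f=9, (3,2) g=5 f=7]; closed=[(1,0), (1,1), (1,2), (2,0), (2,2)]

step 1: expand (2,2) (f=7, h=3) → closed; open now [(0,0) g=2 f=9, (0,2) g=4 f=9, (1,3) g=4 f=9, (2,3) g=5 f=9, (3,2) g=5 f=7]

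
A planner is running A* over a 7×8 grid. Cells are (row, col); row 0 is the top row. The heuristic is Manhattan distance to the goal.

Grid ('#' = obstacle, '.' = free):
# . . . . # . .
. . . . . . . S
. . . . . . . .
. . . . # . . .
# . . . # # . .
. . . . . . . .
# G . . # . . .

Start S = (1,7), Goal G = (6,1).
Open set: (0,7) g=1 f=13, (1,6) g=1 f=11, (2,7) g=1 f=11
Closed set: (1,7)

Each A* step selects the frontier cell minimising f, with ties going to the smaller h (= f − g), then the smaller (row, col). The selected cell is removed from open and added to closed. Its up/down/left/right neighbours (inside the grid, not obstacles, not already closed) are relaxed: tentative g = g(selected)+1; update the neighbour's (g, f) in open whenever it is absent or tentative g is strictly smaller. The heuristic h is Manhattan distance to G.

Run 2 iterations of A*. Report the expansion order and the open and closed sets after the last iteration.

step 1: expand (1,6) (f=11, h=10) → closed; open now [(0,6) g=2 f=13, (0,7) g=1 f=13, (1,5) g=2 f=11, (2,6) g=2 f=11, (2,7) g=1 f=11]
step 2: expand (1,5) (f=11, h=9) → closed; open now [(0,6) g=2 f=13, (0,7) g=1 f=13, (1,4) g=3 f=11, (2,5) g=3 f=11, (2,6) g=2 f=11, (2,7) g=1 f=11]

order=[(1,6) → (1,5)]; open=[(0,6) g=2 f=13, (0,7) g=1 f=13, (1,4) g=3 f=11, (2,5) g=3 f=11, (2,6) g=2 f=11, (2,7) g=1 f=11]; closed=[(1,5), (1,6), (1,7)]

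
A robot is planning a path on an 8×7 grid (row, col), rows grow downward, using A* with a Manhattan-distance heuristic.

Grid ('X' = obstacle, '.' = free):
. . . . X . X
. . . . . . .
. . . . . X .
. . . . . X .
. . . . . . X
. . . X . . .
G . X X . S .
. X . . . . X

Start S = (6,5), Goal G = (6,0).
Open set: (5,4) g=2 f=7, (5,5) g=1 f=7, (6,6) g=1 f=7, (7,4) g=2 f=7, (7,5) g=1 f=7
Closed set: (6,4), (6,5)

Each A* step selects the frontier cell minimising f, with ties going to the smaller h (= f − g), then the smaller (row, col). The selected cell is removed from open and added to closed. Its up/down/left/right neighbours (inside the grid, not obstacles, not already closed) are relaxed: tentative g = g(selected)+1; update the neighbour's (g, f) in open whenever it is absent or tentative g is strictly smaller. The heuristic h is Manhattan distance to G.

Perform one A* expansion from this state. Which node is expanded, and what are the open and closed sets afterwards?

step 1: expand (5,4) (f=7, h=5) → closed; open now [(4,4) g=3 f=9, (5,5) g=1 f=7, (6,6) g=1 f=7, (7,4) g=2 f=7, (7,5) g=1 f=7]

expanded=(5,4); open=[(4,4) g=3 f=9, (5,5) g=1 f=7, (6,6) g=1 f=7, (7,4) g=2 f=7, (7,5) g=1 f=7]; closed=[(5,4), (6,4), (6,5)]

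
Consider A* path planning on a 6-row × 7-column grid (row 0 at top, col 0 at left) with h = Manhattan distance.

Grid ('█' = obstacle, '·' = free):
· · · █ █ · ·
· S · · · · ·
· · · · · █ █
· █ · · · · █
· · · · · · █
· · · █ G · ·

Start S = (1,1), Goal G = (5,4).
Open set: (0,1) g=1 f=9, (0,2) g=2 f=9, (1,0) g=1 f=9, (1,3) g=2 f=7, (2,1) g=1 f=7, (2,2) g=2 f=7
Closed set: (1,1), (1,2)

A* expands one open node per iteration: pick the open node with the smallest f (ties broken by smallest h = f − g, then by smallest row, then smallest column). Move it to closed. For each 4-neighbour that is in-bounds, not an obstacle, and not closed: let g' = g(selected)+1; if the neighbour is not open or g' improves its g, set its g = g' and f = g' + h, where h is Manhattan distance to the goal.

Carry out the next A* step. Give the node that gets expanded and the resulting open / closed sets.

expanded=(1,3); open=[(0,1) g=1 f=9, (0,2) g=2 f=9, (1,0) g=1 f=9, (1,4) g=3 f=7, (2,1) g=1 f=7, (2,2) g=2 f=7, (2,3) g=3 f=7]; closed=[(1,1), (1,2), (1,3)]

step 1: expand (1,3) (f=7, h=5) → closed; open now [(0,1) g=1 f=9, (0,2) g=2 f=9, (1,0) g=1 f=9, (1,4) g=3 f=7, (2,1) g=1 f=7, (2,2) g=2 f=7, (2,3) g=3 f=7]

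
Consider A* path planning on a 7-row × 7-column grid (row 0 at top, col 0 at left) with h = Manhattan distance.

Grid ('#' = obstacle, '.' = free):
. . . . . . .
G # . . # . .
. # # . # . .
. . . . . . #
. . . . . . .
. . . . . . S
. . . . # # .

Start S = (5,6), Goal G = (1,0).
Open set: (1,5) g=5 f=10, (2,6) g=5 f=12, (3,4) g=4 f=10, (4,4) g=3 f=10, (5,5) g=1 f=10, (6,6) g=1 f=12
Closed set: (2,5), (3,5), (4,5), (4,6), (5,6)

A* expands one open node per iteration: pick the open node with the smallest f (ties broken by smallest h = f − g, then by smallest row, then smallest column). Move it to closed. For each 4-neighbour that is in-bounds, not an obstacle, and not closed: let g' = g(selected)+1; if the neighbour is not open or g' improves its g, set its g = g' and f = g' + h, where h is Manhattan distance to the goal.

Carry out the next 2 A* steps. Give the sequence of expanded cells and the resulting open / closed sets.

order=[(1,5) → (3,4)]; open=[(0,5) g=6 f=12, (1,6) g=6 f=12, (2,6) g=5 f=12, (3,3) g=5 f=10, (4,4) g=3 f=10, (5,5) g=1 f=10, (6,6) g=1 f=12]; closed=[(1,5), (2,5), (3,4), (3,5), (4,5), (4,6), (5,6)]

step 1: expand (1,5) (f=10, h=5) → closed; open now [(0,5) g=6 f=12, (1,6) g=6 f=12, (2,6) g=5 f=12, (3,4) g=4 f=10, (4,4) g=3 f=10, (5,5) g=1 f=10, (6,6) g=1 f=12]
step 2: expand (3,4) (f=10, h=6) → closed; open now [(0,5) g=6 f=12, (1,6) g=6 f=12, (2,6) g=5 f=12, (3,3) g=5 f=10, (4,4) g=3 f=10, (5,5) g=1 f=10, (6,6) g=1 f=12]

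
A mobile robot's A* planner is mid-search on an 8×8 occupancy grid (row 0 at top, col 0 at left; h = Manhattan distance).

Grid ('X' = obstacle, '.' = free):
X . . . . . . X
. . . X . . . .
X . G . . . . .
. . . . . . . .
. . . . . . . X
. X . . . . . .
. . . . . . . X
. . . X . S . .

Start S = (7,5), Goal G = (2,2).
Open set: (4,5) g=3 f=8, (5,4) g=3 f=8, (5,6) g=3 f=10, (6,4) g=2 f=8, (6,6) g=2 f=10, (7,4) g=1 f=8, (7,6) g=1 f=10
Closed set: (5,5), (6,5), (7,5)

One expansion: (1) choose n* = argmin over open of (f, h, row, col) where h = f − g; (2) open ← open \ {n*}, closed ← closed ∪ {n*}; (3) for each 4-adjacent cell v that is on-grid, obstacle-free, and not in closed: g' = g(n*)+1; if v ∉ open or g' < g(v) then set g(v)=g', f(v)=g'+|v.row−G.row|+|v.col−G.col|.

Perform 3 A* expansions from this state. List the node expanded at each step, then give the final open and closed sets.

step 1: expand (4,5) (f=8, h=5) → closed; open now [(3,5) g=4 f=8, (4,4) g=4 f=8, (4,6) g=4 f=10, (5,4) g=3 f=8, (5,6) g=3 f=10, (6,4) g=2 f=8, (6,6) g=2 f=10, (7,4) g=1 f=8, (7,6) g=1 f=10]
step 2: expand (3,5) (f=8, h=4) → closed; open now [(2,5) g=5 f=8, (3,4) g=5 f=8, (3,6) g=5 f=10, (4,4) g=4 f=8, (4,6) g=4 f=10, (5,4) g=3 f=8, (5,6) g=3 f=10, (6,4) g=2 f=8, (6,6) g=2 f=10, (7,4) g=1 f=8, (7,6) g=1 f=10]
step 3: expand (2,5) (f=8, h=3) → closed; open now [(1,5) g=6 f=10, (2,4) g=6 f=8, (2,6) g=6 f=10, (3,4) g=5 f=8, (3,6) g=5 f=10, (4,4) g=4 f=8, (4,6) g=4 f=10, (5,4) g=3 f=8, (5,6) g=3 f=10, (6,4) g=2 f=8, (6,6) g=2 f=10, (7,4) g=1 f=8, (7,6) g=1 f=10]

order=[(4,5) → (3,5) → (2,5)]; open=[(1,5) g=6 f=10, (2,4) g=6 f=8, (2,6) g=6 f=10, (3,4) g=5 f=8, (3,6) g=5 f=10, (4,4) g=4 f=8, (4,6) g=4 f=10, (5,4) g=3 f=8, (5,6) g=3 f=10, (6,4) g=2 f=8, (6,6) g=2 f=10, (7,4) g=1 f=8, (7,6) g=1 f=10]; closed=[(2,5), (3,5), (4,5), (5,5), (6,5), (7,5)]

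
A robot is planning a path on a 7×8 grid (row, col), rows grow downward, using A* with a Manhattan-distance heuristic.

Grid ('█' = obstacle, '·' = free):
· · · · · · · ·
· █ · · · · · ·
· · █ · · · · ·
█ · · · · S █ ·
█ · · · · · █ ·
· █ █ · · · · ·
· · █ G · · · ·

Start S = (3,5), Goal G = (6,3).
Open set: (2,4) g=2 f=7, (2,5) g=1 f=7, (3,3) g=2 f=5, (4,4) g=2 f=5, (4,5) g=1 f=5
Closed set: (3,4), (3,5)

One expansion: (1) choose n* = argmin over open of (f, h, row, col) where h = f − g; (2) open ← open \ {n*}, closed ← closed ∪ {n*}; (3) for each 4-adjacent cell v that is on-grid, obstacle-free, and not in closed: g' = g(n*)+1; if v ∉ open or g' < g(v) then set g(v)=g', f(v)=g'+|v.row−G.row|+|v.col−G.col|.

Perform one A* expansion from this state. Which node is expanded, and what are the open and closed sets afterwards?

expanded=(3,3); open=[(2,3) g=3 f=7, (2,4) g=2 f=7, (2,5) g=1 f=7, (3,2) g=3 f=7, (4,3) g=3 f=5, (4,4) g=2 f=5, (4,5) g=1 f=5]; closed=[(3,3), (3,4), (3,5)]

step 1: expand (3,3) (f=5, h=3) → closed; open now [(2,3) g=3 f=7, (2,4) g=2 f=7, (2,5) g=1 f=7, (3,2) g=3 f=7, (4,3) g=3 f=5, (4,4) g=2 f=5, (4,5) g=1 f=5]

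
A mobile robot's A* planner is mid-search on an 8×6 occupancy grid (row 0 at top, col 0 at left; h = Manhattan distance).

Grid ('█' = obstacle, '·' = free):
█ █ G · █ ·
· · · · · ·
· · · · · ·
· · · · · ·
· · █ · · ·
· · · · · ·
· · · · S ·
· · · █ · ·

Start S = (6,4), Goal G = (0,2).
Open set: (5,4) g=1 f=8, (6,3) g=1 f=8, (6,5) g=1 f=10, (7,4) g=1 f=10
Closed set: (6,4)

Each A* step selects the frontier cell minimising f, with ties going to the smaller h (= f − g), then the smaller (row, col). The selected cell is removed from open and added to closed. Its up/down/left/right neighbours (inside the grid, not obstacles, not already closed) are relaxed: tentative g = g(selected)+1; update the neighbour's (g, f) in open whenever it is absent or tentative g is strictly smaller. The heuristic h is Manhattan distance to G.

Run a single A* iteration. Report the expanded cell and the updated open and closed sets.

step 1: expand (5,4) (f=8, h=7) → closed; open now [(4,4) g=2 f=8, (5,3) g=2 f=8, (5,5) g=2 f=10, (6,3) g=1 f=8, (6,5) g=1 f=10, (7,4) g=1 f=10]

expanded=(5,4); open=[(4,4) g=2 f=8, (5,3) g=2 f=8, (5,5) g=2 f=10, (6,3) g=1 f=8, (6,5) g=1 f=10, (7,4) g=1 f=10]; closed=[(5,4), (6,4)]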